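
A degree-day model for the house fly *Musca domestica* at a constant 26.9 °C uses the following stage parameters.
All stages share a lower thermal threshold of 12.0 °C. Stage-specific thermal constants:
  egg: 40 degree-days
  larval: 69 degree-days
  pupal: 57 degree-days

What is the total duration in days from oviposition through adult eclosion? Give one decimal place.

11.1 days

Daily accumulation at 26.9 °C = 26.9 − 12.0 = 14.9 DD/day.
Total K = 40 + 69 + 57 = 166 DD.
Total duration = 166 / 14.9 = 11.141 ≈ 11.1 days.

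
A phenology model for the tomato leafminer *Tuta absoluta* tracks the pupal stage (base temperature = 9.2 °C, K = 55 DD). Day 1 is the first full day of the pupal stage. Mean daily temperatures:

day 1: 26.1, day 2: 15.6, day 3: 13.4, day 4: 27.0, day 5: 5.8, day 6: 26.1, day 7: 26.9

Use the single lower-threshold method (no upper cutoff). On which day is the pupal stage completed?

Daily DD above 9.2 °C: 16.9, 6.4, 4.2, 17.8, 0.0, 16.9, 17.7.
Cumulative: 16.9, 23.3, 27.5, 45.3, 45.3, 62.2, 79.9.
The total first reaches 55 DD on day 6.

day 6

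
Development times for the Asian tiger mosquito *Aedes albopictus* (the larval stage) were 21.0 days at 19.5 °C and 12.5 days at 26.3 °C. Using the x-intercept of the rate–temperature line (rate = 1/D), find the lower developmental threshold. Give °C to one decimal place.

Equal thermal constants: D₁(T₁ − T_b) = D₂(T₂ − T_b).
21.0·(19.5 − T_b) = 12.5·(26.3 − T_b)
T_b = (21.0·19.5 − 12.5·26.3) / (21.0 − 12.5) = 80.75 / 8.5 = 9.500 °C ≈ 9.5 °C.

9.5 °C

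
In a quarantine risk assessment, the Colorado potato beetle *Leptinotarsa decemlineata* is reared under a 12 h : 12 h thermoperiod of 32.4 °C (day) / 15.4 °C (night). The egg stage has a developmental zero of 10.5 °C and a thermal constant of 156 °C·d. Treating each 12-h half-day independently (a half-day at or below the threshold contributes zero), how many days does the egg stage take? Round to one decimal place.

Day half: max(0, 32.4 − 10.5) × 0.5 = 21.9 × 0.5 = 10.95 DD.
Night half: max(0, 15.4 − 10.5) × 0.5 = 4.9 × 0.5 = 2.45 DD.
Per 24 h: 13.40 DD/day.
Duration = 156 / 13.40 = 11.642 ≈ 11.6 days.

11.6 days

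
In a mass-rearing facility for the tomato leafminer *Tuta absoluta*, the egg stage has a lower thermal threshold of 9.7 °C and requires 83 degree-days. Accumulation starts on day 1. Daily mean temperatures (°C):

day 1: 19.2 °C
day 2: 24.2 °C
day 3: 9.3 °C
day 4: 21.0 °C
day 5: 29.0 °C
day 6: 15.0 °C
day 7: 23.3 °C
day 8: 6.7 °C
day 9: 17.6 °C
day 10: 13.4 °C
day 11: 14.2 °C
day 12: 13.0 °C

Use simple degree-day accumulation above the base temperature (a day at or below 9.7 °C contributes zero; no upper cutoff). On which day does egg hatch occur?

Daily DD above 9.7 °C: 9.5, 14.5, 0.0, 11.3, 19.3, 5.3, 13.6, 0.0, 7.9, 3.7, 4.5, 3.3.
Cumulative: 9.5, 24.0, 24.0, 35.3, 54.6, 59.9, 73.5, 73.5, 81.4, 85.1, 89.6, 92.9.
The total first reaches 83 DD on day 10.

day 10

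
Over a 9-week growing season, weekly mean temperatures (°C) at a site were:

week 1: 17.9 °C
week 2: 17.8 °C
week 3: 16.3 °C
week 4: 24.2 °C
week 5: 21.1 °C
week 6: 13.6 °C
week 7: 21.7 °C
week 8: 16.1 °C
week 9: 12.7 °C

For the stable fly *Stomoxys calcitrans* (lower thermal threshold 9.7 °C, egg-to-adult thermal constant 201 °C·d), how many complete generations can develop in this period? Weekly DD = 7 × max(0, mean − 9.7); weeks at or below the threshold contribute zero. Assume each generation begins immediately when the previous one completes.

Weekly DD (7 × max(0, T̄ − 9.7)): 57.4, 56.7, 46.2, 101.5, 79.8, 27.3, 84.0, 44.8, 21.0.
Season total = 518.7 DD.
Complete generations = ⌊518.7 / 201⌋ = 2.

2 generations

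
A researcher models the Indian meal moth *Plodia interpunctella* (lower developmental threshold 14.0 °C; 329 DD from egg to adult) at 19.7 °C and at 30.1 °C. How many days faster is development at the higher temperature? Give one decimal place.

At 19.7 °C: 329 / (19.7 − 14.0) = 329 / 5.7 = 57.719 d.
At 30.1 °C: 329 / (30.1 − 14.0) = 329 / 16.1 = 20.435 d.
Difference = |57.719 − 20.435| = 37.285 ≈ 37.3 days.

37.3 days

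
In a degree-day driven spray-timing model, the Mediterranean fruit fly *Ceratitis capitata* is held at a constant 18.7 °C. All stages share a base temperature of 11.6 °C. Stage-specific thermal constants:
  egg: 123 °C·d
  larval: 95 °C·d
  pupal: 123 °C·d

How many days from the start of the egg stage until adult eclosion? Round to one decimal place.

Daily accumulation at 18.7 °C = 18.7 − 11.6 = 7.1 DD/day.
Total K = 123 + 95 + 123 = 341 DD.
Total duration = 341 / 7.1 = 48.028 ≈ 48.0 days.

48.0 days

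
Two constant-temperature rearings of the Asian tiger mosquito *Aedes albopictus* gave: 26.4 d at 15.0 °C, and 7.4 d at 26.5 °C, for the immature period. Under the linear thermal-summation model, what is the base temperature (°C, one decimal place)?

10.5 °C

Equal thermal constants: D₁(T₁ − T_b) = D₂(T₂ − T_b).
26.4·(15.0 − T_b) = 7.4·(26.5 − T_b)
T_b = (26.4·15.0 − 7.4·26.5) / (26.4 − 7.4) = 199.90 / 19.0 = 10.521 °C ≈ 10.5 °C.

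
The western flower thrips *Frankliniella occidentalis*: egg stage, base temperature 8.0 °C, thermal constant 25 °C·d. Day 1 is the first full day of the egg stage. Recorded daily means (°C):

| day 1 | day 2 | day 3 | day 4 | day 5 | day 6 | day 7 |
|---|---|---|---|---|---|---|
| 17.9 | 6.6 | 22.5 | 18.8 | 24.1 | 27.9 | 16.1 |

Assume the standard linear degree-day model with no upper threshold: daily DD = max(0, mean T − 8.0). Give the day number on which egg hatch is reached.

day 4

Daily DD above 8.0 °C: 9.9, 0.0, 14.5, 10.8, 16.1, 19.9, 8.1.
Cumulative: 9.9, 9.9, 24.4, 35.2, 51.3, 71.2, 79.3.
The total first reaches 25 DD on day 4.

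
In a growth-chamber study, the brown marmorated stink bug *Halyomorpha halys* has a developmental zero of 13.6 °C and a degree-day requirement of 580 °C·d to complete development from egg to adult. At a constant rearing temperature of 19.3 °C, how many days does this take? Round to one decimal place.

101.8 days

Daily accumulation = 19.3 − 13.6 = 5.7 DD/day.
Duration = 580 / 5.7 = 101.754 ≈ 101.8 days.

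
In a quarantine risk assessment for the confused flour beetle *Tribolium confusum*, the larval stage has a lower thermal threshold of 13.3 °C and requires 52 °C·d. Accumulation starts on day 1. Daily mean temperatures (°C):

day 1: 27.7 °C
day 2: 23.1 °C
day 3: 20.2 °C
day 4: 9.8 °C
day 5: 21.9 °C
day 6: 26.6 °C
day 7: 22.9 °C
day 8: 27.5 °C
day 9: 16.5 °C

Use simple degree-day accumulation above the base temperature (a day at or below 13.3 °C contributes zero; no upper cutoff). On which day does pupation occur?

Daily DD above 13.3 °C: 14.4, 9.8, 6.9, 0.0, 8.6, 13.3, 9.6, 14.2, 3.2.
Cumulative: 14.4, 24.2, 31.1, 31.1, 39.7, 53.0, 62.6, 76.8, 80.0.
The total first reaches 52 DD on day 6.

day 6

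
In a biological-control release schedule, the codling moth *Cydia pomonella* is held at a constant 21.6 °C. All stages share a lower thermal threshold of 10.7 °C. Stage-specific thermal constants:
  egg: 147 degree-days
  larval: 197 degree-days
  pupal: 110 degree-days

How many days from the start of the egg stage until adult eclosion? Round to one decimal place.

Daily accumulation at 21.6 °C = 21.6 − 10.7 = 10.9 DD/day.
Total K = 147 + 197 + 110 = 454 DD.
Total duration = 454 / 10.9 = 41.651 ≈ 41.7 days.

41.7 days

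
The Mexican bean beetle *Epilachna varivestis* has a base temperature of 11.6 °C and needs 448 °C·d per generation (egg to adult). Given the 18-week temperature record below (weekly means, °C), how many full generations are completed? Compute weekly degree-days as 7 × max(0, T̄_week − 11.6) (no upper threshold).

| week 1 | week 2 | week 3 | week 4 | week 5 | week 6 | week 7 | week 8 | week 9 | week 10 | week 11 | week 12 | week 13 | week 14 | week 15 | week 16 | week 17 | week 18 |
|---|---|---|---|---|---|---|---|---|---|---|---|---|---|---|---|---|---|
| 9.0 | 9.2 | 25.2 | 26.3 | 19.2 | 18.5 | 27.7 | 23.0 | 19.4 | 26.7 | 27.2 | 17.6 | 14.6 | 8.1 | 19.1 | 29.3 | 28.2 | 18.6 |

2 generations

Weekly DD (7 × max(0, T̄ − 11.6)): 0.0, 0.0, 95.2, 102.9, 53.2, 48.3, 112.7, 79.8, 54.6, 105.7, 109.2, 42.0, 21.0, 0.0, 52.5, 123.9, 116.2, 49.0.
Season total = 1166.2 DD.
Complete generations = ⌊1166.2 / 448⌋ = 2.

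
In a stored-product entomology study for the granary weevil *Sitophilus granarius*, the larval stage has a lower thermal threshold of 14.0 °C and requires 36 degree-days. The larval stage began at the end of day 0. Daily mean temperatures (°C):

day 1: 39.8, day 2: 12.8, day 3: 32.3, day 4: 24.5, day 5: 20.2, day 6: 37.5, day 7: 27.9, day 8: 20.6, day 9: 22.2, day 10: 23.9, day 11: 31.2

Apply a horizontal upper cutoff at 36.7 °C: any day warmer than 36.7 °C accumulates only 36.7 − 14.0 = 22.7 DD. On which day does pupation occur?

Daily DD above 14.0 °C (capped at 22.7): 22.7, 0.0, 18.3, 10.5, 6.2, 22.7, 13.9, 6.6, 8.2, 9.9, 17.2.
Cumulative: 22.7, 22.7, 41.0, 51.5, 57.7, 80.4, 94.3, 100.9, 109.1, 119.0, 136.2.
The total first reaches 36 DD on day 3.

day 3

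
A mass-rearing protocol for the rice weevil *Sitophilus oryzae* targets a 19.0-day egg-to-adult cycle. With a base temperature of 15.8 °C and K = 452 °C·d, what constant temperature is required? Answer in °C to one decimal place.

Required daily accumulation = 452 / 19.0 = 23.789 DD/day.
T = T_base + 23.789 = 15.8 + 23.789 = 39.589 ≈ 39.6 °C.

39.6 °C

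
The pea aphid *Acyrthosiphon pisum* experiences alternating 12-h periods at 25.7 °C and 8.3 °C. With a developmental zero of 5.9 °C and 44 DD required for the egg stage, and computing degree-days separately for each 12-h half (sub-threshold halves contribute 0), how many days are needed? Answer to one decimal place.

4.0 days

Day half: max(0, 25.7 − 5.9) × 0.5 = 19.8 × 0.5 = 9.90 DD.
Night half: max(0, 8.3 − 5.9) × 0.5 = 2.4 × 0.5 = 1.20 DD.
Per 24 h: 11.10 DD/day.
Duration = 44 / 11.10 = 3.964 ≈ 4.0 days.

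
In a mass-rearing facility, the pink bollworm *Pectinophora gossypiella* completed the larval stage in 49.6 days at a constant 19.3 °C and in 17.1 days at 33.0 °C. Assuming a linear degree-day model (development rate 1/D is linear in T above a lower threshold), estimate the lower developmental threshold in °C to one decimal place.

Equal thermal constants: D₁(T₁ − T_b) = D₂(T₂ − T_b).
49.6·(19.3 − T_b) = 17.1·(33.0 − T_b)
T_b = (49.6·19.3 − 17.1·33.0) / (49.6 − 17.1) = 392.98 / 32.5 = 12.092 °C ≈ 12.1 °C.

12.1 °C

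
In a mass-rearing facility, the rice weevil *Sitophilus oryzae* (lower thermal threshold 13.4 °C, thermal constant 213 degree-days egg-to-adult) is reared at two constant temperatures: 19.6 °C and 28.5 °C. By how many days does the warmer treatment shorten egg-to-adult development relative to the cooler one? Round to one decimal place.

20.2 days

At 19.6 °C: 213 / (19.6 − 13.4) = 213 / 6.2 = 34.355 d.
At 28.5 °C: 213 / (28.5 − 13.4) = 213 / 15.1 = 14.106 d.
Difference = |34.355 − 14.106| = 20.249 ≈ 20.2 days.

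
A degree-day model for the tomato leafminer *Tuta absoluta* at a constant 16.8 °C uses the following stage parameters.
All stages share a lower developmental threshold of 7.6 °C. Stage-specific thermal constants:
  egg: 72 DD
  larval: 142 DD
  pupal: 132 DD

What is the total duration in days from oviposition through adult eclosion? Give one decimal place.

Daily accumulation at 16.8 °C = 16.8 − 7.6 = 9.2 DD/day.
Total K = 72 + 142 + 132 = 346 DD.
Total duration = 346 / 9.2 = 37.609 ≈ 37.6 days.

37.6 days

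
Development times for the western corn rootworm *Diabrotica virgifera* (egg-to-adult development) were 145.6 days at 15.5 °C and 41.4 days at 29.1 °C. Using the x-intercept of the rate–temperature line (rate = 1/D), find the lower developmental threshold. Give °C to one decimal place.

Linear rate model ⇒ the product D·(T − T_b) is constant across temperatures.
145.6·(15.5 − T_b) = 41.4·(29.1 − T_b)
T_b = (145.6·15.5 − 41.4·29.1) / (145.6 − 41.4) = 1052.06 / 104.2 = 10.097 °C ≈ 10.1 °C.

10.1 °C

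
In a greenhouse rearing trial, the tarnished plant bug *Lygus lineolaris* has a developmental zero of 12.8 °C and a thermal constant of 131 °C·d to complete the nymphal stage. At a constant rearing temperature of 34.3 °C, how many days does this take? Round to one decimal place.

6.1 days

Daily accumulation = 34.3 − 12.8 = 21.5 DD/day.
Duration = 131 / 21.5 = 6.093 ≈ 6.1 days.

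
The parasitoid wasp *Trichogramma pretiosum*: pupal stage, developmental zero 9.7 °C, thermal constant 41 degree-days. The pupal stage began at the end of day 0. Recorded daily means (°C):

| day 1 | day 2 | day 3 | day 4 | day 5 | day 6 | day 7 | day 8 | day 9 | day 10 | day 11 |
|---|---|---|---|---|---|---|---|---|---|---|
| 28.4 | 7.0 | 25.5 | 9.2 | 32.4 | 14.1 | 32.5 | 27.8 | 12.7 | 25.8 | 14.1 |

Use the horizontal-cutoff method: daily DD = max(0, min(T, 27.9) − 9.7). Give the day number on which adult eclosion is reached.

day 5

Daily DD above 9.7 °C (capped at 18.2): 18.2, 0.0, 15.8, 0.0, 18.2, 4.4, 18.2, 18.1, 3.0, 16.1, 4.4.
Cumulative: 18.2, 18.2, 34.0, 34.0, 52.2, 56.6, 74.8, 92.9, 95.9, 112.0, 116.4.
The total first reaches 41 DD on day 5.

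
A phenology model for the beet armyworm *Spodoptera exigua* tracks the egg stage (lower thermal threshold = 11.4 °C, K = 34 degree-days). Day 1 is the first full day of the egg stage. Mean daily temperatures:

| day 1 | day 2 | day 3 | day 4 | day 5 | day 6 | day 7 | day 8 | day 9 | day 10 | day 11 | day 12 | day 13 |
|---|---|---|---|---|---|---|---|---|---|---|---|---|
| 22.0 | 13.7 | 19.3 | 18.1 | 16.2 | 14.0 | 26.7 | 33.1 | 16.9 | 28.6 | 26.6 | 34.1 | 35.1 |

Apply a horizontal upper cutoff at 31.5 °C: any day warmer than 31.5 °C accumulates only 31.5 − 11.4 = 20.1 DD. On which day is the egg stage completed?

Daily DD above 11.4 °C (capped at 20.1): 10.6, 2.3, 7.9, 6.7, 4.8, 2.6, 15.3, 20.1, 5.5, 17.2, 15.2, 20.1, 20.1.
Cumulative: 10.6, 12.9, 20.8, 27.5, 32.3, 34.9, 50.2, 70.3, 75.8, 93.0, 108.2, 128.3, 148.4.
The total first reaches 34 DD on day 6.

day 6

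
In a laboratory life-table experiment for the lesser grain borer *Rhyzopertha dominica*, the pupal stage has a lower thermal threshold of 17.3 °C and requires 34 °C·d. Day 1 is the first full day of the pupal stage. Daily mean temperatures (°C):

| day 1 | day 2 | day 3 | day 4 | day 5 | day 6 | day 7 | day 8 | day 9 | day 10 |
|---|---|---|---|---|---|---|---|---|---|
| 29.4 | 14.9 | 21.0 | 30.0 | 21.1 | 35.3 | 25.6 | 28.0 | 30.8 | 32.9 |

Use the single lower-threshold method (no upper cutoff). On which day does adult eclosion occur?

day 6

Daily DD above 17.3 °C: 12.1, 0.0, 3.7, 12.7, 3.8, 18.0, 8.3, 10.7, 13.5, 15.6.
Cumulative: 12.1, 12.1, 15.8, 28.5, 32.3, 50.3, 58.6, 69.3, 82.8, 98.4.
The total first reaches 34 DD on day 6.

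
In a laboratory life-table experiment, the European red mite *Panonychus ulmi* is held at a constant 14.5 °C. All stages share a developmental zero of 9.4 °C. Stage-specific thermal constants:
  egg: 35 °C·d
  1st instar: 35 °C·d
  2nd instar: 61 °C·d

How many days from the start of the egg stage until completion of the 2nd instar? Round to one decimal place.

25.7 days

Daily accumulation at 14.5 °C = 14.5 − 9.4 = 5.1 DD/day.
Total K = 35 + 35 + 61 = 131 DD.
Total duration = 131 / 5.1 = 25.686 ≈ 25.7 days.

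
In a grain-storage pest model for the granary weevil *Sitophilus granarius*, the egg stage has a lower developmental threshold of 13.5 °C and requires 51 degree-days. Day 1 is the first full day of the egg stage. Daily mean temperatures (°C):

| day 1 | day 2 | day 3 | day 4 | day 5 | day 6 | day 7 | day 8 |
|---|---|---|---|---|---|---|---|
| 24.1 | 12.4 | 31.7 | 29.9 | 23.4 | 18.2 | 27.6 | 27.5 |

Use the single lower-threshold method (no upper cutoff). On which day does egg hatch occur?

day 5

Daily DD above 13.5 °C: 10.6, 0.0, 18.2, 16.4, 9.9, 4.7, 14.1, 14.0.
Cumulative: 10.6, 10.6, 28.8, 45.2, 55.1, 59.8, 73.9, 87.9.
The total first reaches 51 DD on day 5.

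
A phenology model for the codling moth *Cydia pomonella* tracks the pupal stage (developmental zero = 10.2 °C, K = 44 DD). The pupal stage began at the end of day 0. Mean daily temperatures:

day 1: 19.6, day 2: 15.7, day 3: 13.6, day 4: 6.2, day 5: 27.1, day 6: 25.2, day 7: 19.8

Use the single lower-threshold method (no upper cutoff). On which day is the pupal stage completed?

Daily DD above 10.2 °C: 9.4, 5.5, 3.4, 0.0, 16.9, 15.0, 9.6.
Cumulative: 9.4, 14.9, 18.3, 18.3, 35.2, 50.2, 59.8.
The total first reaches 44 DD on day 6.

day 6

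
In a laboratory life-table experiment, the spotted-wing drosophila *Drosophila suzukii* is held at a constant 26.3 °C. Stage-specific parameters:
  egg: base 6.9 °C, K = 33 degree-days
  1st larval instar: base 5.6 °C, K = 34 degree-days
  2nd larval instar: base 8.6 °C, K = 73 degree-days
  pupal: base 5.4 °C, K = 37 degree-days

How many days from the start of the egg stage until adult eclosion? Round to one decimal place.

9.2 days

egg: 33 / (26.3 − 6.9) = 33 / 19.4 = 1.701 d.
1st larval instar: 34 / (26.3 − 5.6) = 34 / 20.7 = 1.643 d.
2nd larval instar: 73 / (26.3 − 8.6) = 73 / 17.7 = 4.124 d.
pupal: 37 / (26.3 − 5.4) = 37 / 20.9 = 1.770 d.
Sum = 9.238 ≈ 9.2 days.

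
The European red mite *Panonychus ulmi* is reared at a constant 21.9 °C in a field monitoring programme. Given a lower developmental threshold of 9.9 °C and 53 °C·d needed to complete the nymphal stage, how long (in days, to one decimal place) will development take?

4.4 days

Daily accumulation = 21.9 − 9.9 = 12.0 DD/day.
Duration = 53 / 12.0 = 4.417 ≈ 4.4 days.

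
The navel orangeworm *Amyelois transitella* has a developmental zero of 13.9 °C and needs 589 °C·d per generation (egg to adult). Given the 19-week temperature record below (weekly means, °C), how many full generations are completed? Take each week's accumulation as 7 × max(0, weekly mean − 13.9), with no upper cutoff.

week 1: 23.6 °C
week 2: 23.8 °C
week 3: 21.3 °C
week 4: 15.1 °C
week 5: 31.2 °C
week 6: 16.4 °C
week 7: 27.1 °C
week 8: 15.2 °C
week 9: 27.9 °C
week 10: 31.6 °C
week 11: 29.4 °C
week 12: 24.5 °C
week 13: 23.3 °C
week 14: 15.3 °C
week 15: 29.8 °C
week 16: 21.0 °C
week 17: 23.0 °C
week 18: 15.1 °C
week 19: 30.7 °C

2 generations

Weekly DD (7 × max(0, T̄ − 13.9)): 67.9, 69.3, 51.8, 8.4, 121.1, 17.5, 92.4, 9.1, 98.0, 123.9, 108.5, 74.2, 65.8, 9.8, 111.3, 49.7, 63.7, 8.4, 117.6.
Season total = 1268.4 DD.
Complete generations = ⌊1268.4 / 589⌋ = 2.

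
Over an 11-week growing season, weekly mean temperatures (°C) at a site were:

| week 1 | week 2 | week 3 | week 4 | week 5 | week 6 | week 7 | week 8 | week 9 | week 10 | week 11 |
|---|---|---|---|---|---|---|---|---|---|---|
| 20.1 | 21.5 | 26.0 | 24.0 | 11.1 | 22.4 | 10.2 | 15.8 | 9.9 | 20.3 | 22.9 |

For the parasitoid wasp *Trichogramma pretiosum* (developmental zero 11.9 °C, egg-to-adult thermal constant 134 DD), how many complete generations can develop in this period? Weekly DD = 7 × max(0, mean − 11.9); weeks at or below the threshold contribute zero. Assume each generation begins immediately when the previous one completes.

Weekly DD (7 × max(0, T̄ − 11.9)): 57.4, 67.2, 98.7, 84.7, 0.0, 73.5, 0.0, 27.3, 0.0, 58.8, 77.0.
Season total = 544.6 DD.
Complete generations = ⌊544.6 / 134⌋ = 4.

4 generations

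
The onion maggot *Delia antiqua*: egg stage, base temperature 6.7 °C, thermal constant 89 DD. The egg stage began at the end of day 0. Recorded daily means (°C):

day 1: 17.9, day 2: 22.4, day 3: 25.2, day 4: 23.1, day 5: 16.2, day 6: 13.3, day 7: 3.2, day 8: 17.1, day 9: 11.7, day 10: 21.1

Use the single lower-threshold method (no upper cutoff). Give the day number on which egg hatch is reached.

day 9

Daily DD above 6.7 °C: 11.2, 15.7, 18.5, 16.4, 9.5, 6.6, 0.0, 10.4, 5.0, 14.4.
Cumulative: 11.2, 26.9, 45.4, 61.8, 71.3, 77.9, 77.9, 88.3, 93.3, 107.7.
The total first reaches 89 DD on day 9.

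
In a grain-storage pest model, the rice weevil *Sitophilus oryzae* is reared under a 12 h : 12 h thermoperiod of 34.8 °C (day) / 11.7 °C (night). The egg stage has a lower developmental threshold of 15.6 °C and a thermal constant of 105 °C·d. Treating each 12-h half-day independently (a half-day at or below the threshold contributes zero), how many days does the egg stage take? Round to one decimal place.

10.9 days

Day half: max(0, 34.8 − 15.6) × 0.5 = 19.2 × 0.5 = 9.60 DD.
Night half: max(0, 11.7 − 15.6) × 0.5 = 0.0 × 0.5 = 0.00 DD.
Per 24 h: 9.60 DD/day.
Duration = 105 / 9.60 = 10.938 ≈ 10.9 days.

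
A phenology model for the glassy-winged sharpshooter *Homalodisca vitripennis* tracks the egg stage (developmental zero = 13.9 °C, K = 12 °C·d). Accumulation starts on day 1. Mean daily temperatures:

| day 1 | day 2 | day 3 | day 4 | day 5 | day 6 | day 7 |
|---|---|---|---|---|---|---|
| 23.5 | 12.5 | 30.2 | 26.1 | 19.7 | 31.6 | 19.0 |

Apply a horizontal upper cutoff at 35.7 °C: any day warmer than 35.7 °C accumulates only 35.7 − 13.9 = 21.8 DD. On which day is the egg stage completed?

Daily DD above 13.9 °C (capped at 21.8): 9.6, 0.0, 16.3, 12.2, 5.8, 17.7, 5.1.
Cumulative: 9.6, 9.6, 25.9, 38.1, 43.9, 61.6, 66.7.
The total first reaches 12 DD on day 3.

day 3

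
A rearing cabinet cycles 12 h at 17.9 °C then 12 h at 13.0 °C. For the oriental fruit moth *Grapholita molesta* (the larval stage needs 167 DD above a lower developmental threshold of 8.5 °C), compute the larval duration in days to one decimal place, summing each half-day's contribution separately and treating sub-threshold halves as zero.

24.0 days

Day half: max(0, 17.9 − 8.5) × 0.5 = 9.4 × 0.5 = 4.70 DD.
Night half: max(0, 13.0 − 8.5) × 0.5 = 4.5 × 0.5 = 2.25 DD.
Per 24 h: 6.95 DD/day.
Duration = 167 / 6.95 = 24.029 ≈ 24.0 days.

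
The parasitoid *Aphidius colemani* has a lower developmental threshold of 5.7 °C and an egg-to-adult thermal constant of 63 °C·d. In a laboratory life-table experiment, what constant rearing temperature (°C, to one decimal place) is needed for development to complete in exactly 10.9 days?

Required daily accumulation = 63 / 10.9 = 5.780 DD/day.
T = T_base + 5.780 = 5.7 + 5.780 = 11.480 ≈ 11.5 °C.

11.5 °C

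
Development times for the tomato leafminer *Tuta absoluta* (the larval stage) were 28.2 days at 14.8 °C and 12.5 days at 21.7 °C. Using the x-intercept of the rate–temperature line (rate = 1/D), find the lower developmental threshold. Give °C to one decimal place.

Under the model K = D·(T − T_b), so D₁·(T₁ − T_b) = D₂·(T₂ − T_b).
28.2·(14.8 − T_b) = 12.5·(21.7 − T_b)
T_b = (28.2·14.8 − 12.5·21.7) / (28.2 − 12.5) = 146.11 / 15.7 = 9.306 °C ≈ 9.3 °C.

9.3 °C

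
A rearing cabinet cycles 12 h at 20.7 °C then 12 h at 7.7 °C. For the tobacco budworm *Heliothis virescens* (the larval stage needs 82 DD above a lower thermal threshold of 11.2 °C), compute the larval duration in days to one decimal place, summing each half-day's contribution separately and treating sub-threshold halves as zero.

Day half: max(0, 20.7 − 11.2) × 0.5 = 9.5 × 0.5 = 4.75 DD.
Night half: max(0, 7.7 − 11.2) × 0.5 = 0.0 × 0.5 = 0.00 DD.
Per 24 h: 4.75 DD/day.
Duration = 82 / 4.75 = 17.263 ≈ 17.3 days.

17.3 days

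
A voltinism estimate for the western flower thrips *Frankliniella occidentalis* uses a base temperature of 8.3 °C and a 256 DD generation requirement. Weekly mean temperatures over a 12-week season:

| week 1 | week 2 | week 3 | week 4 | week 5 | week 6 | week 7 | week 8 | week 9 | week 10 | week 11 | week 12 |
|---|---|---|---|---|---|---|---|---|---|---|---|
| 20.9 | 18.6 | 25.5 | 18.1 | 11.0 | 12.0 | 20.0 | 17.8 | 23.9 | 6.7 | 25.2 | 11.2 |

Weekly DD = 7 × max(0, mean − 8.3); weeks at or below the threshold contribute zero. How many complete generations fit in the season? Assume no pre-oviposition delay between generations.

Weekly DD (7 × max(0, T̄ − 8.3)): 88.2, 72.1, 120.4, 68.6, 18.9, 25.9, 81.9, 66.5, 109.2, 0.0, 118.3, 20.3.
Season total = 790.3 DD.
Complete generations = ⌊790.3 / 256⌋ = 3.

3 generations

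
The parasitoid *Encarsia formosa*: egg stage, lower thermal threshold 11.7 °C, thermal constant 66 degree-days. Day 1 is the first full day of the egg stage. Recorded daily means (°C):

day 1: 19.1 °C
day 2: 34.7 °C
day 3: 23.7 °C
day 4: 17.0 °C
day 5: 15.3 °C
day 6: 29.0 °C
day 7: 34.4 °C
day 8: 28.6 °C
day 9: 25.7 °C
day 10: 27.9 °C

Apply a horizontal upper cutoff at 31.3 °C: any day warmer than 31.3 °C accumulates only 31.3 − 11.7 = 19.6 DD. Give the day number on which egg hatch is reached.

day 7

Daily DD above 11.7 °C (capped at 19.6): 7.4, 19.6, 12.0, 5.3, 3.6, 17.3, 19.6, 16.9, 14.0, 16.2.
Cumulative: 7.4, 27.0, 39.0, 44.3, 47.9, 65.2, 84.8, 101.7, 115.7, 131.9.
The total first reaches 66 DD on day 7.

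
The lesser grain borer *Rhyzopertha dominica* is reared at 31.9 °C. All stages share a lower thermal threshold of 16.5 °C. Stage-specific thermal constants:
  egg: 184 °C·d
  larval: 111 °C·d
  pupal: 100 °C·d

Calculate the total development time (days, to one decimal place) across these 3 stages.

Daily accumulation at 31.9 °C = 31.9 − 16.5 = 15.4 DD/day.
Total K = 184 + 111 + 100 = 395 DD.
Total duration = 395 / 15.4 = 25.649 ≈ 25.6 days.

25.6 days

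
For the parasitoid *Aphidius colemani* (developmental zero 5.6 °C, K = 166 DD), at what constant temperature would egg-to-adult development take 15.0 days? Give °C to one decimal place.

Required daily accumulation = 166 / 15.0 = 11.067 DD/day.
T = T_base + 11.067 = 5.6 + 11.067 = 16.667 ≈ 16.7 °C.

16.7 °C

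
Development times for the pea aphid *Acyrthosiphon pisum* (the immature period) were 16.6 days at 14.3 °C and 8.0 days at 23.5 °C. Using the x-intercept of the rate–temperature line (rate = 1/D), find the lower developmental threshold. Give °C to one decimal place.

5.7 °C

Equal thermal constants: D₁(T₁ − T_b) = D₂(T₂ − T_b).
16.6·(14.3 − T_b) = 8.0·(23.5 − T_b)
T_b = (16.6·14.3 − 8.0·23.5) / (16.6 − 8.0) = 49.38 / 8.6 = 5.742 °C ≈ 5.7 °C.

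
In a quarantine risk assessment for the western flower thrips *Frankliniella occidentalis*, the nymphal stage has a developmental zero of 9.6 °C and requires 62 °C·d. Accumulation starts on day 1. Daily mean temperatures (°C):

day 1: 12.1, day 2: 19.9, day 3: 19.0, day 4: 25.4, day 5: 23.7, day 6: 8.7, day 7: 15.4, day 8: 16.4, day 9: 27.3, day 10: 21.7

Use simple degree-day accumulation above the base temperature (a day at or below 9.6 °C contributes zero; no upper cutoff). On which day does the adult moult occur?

Daily DD above 9.6 °C: 2.5, 10.3, 9.4, 15.8, 14.1, 0.0, 5.8, 6.8, 17.7, 12.1.
Cumulative: 2.5, 12.8, 22.2, 38.0, 52.1, 52.1, 57.9, 64.7, 82.4, 94.5.
The total first reaches 62 DD on day 8.

day 8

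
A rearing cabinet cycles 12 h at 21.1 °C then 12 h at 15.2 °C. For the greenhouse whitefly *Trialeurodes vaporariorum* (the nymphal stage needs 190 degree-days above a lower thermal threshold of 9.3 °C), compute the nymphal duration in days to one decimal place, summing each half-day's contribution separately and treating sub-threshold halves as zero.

Day half: max(0, 21.1 − 9.3) × 0.5 = 11.8 × 0.5 = 5.90 DD.
Night half: max(0, 15.2 − 9.3) × 0.5 = 5.9 × 0.5 = 2.95 DD.
Per 24 h: 8.85 DD/day.
Duration = 190 / 8.85 = 21.469 ≈ 21.5 days.

21.5 days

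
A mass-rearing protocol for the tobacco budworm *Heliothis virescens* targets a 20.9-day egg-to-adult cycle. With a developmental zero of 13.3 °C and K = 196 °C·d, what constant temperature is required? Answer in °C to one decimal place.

22.7 °C

Required daily accumulation = 196 / 20.9 = 9.378 DD/day.
T = T_base + 9.378 = 13.3 + 9.378 = 22.678 ≈ 22.7 °C.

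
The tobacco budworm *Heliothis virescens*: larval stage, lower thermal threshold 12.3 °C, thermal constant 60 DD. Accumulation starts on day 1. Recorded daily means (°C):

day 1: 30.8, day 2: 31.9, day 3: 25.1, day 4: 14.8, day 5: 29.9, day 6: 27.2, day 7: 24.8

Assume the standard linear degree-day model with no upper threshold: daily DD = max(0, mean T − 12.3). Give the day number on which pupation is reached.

Daily DD above 12.3 °C: 18.5, 19.6, 12.8, 2.5, 17.6, 14.9, 12.5.
Cumulative: 18.5, 38.1, 50.9, 53.4, 71.0, 85.9, 98.4.
The total first reaches 60 DD on day 5.

day 5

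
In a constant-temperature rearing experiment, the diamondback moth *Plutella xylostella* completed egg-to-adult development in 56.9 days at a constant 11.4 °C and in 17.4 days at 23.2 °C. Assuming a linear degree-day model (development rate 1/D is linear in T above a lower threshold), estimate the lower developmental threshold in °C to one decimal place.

Linear rate model ⇒ the product D·(T − T_b) is constant across temperatures.
56.9·(11.4 − T_b) = 17.4·(23.2 − T_b)
T_b = (56.9·11.4 − 17.4·23.2) / (56.9 − 17.4) = 244.98 / 39.5 = 6.202 °C ≈ 6.2 °C.

6.2 °C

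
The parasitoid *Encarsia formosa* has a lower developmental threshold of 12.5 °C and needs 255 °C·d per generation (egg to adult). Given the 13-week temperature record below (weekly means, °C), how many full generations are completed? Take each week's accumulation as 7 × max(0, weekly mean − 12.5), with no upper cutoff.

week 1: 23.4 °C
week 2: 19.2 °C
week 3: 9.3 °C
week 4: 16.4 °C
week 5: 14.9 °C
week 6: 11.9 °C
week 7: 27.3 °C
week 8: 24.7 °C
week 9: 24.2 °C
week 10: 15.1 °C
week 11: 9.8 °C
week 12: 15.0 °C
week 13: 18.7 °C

2 generations

Weekly DD (7 × max(0, T̄ − 12.5)): 76.3, 46.9, 0.0, 27.3, 16.8, 0.0, 103.6, 85.4, 81.9, 18.2, 0.0, 17.5, 43.4.
Season total = 517.3 DD.
Complete generations = ⌊517.3 / 255⌋ = 2.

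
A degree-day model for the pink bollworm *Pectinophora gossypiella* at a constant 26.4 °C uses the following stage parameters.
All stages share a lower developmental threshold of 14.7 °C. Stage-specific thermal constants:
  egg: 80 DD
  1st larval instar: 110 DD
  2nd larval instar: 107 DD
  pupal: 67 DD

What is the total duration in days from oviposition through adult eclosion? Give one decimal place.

31.1 days

Daily accumulation at 26.4 °C = 26.4 − 14.7 = 11.7 DD/day.
Total K = 80 + 110 + 107 + 67 = 364 DD.
Total duration = 364 / 11.7 = 31.111 ≈ 31.1 days.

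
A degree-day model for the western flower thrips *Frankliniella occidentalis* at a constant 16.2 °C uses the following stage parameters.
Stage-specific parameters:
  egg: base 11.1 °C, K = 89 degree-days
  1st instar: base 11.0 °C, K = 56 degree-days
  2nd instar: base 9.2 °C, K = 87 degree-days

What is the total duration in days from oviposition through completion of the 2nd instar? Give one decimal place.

egg: 89 / (16.2 − 11.1) = 89 / 5.1 = 17.451 d.
1st instar: 56 / (16.2 − 11.0) = 56 / 5.2 = 10.769 d.
2nd instar: 87 / (16.2 − 9.2) = 87 / 7.0 = 12.429 d.
Sum = 40.649 ≈ 40.6 days.

40.6 days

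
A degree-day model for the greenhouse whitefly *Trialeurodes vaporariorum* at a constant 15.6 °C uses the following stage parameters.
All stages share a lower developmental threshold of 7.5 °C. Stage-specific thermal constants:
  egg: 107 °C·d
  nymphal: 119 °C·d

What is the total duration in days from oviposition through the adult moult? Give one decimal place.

27.9 days

Daily accumulation at 15.6 °C = 15.6 − 7.5 = 8.1 DD/day.
Total K = 107 + 119 = 226 DD.
Total duration = 226 / 8.1 = 27.901 ≈ 27.9 days.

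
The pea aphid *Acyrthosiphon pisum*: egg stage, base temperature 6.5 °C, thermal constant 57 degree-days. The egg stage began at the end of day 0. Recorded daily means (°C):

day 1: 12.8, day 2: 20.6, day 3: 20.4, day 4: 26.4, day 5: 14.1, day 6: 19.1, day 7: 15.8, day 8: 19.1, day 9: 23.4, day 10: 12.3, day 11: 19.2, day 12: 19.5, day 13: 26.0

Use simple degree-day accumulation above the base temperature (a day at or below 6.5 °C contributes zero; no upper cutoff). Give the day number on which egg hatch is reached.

day 5

Daily DD above 6.5 °C: 6.3, 14.1, 13.9, 19.9, 7.6, 12.6, 9.3, 12.6, 16.9, 5.8, 12.7, 13.0, 19.5.
Cumulative: 6.3, 20.4, 34.3, 54.2, 61.8, 74.4, 83.7, 96.3, 113.2, 119.0, 131.7, 144.7, 164.2.
The total first reaches 57 DD on day 5.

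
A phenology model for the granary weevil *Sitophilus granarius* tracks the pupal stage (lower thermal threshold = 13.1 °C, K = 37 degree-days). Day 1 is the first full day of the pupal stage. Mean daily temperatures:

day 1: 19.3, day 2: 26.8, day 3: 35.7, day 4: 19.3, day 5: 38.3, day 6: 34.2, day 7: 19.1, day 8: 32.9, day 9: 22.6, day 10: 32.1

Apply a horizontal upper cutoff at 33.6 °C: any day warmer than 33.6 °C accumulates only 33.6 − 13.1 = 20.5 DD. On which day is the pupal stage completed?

Daily DD above 13.1 °C (capped at 20.5): 6.2, 13.7, 20.5, 6.2, 20.5, 20.5, 6.0, 19.8, 9.5, 19.0.
Cumulative: 6.2, 19.9, 40.4, 46.6, 67.1, 87.6, 93.6, 113.4, 122.9, 141.9.
The total first reaches 37 DD on day 3.

day 3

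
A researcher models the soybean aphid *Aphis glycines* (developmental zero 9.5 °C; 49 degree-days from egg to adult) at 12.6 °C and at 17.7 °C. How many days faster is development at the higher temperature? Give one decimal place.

At 12.6 °C: 49 / (12.6 − 9.5) = 49 / 3.1 = 15.806 d.
At 17.7 °C: 49 / (17.7 − 9.5) = 49 / 8.2 = 5.976 d.
Difference = |15.806 − 5.976| = 9.831 ≈ 9.8 days.

9.8 days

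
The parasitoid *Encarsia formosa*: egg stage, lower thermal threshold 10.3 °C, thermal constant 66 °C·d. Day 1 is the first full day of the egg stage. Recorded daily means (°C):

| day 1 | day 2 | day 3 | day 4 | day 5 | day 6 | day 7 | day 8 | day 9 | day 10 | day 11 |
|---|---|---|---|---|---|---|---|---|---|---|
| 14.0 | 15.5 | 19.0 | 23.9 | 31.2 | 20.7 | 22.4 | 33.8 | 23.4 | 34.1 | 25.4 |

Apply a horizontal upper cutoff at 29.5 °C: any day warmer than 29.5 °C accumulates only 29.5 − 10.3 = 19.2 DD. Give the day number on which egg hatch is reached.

Daily DD above 10.3 °C (capped at 19.2): 3.7, 5.2, 8.7, 13.6, 19.2, 10.4, 12.1, 19.2, 13.1, 19.2, 15.1.
Cumulative: 3.7, 8.9, 17.6, 31.2, 50.4, 60.8, 72.9, 92.1, 105.2, 124.4, 139.5.
The total first reaches 66 DD on day 7.

day 7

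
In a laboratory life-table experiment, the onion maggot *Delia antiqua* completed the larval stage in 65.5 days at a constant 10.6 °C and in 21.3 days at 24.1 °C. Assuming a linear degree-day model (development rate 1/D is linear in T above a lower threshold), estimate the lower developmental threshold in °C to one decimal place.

4.1 °C

Linear rate model ⇒ the product D·(T − T_b) is constant across temperatures.
65.5·(10.6 − T_b) = 21.3·(24.1 − T_b)
T_b = (65.5·10.6 − 21.3·24.1) / (65.5 − 21.3) = 180.97 / 44.2 = 4.094 °C ≈ 4.1 °C.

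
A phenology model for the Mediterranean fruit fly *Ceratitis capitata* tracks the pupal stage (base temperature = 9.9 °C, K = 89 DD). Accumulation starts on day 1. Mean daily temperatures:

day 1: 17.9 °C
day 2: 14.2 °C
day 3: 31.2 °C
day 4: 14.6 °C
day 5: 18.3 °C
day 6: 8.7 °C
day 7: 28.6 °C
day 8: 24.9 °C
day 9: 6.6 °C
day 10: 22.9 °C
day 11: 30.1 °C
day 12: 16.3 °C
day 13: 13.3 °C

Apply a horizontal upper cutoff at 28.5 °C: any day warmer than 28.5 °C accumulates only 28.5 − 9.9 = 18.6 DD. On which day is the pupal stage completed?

Daily DD above 9.9 °C (capped at 18.6): 8.0, 4.3, 18.6, 4.7, 8.4, 0.0, 18.6, 15.0, 0.0, 13.0, 18.6, 6.4, 3.4.
Cumulative: 8.0, 12.3, 30.9, 35.6, 44.0, 44.0, 62.6, 77.6, 77.6, 90.6, 109.2, 115.6, 119.0.
The total first reaches 89 DD on day 10.

day 10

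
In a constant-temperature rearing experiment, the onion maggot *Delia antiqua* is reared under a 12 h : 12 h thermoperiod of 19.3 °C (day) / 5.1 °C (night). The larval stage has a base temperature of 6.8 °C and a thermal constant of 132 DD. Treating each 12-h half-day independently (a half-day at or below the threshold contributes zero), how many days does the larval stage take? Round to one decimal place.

21.1 days

Day half: max(0, 19.3 − 6.8) × 0.5 = 12.5 × 0.5 = 6.25 DD.
Night half: max(0, 5.1 − 6.8) × 0.5 = 0.0 × 0.5 = 0.00 DD.
Per 24 h: 6.25 DD/day.
Duration = 132 / 6.25 = 21.120 ≈ 21.1 days.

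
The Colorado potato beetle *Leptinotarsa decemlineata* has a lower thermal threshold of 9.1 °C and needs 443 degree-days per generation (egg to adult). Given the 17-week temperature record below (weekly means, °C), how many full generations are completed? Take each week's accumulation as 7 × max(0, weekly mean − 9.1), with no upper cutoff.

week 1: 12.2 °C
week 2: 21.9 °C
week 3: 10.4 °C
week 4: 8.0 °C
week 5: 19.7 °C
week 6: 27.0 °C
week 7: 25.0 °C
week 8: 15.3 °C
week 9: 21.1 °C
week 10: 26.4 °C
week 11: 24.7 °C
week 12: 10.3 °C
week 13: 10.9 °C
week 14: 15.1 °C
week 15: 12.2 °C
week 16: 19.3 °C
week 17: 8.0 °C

Weekly DD (7 × max(0, T̄ − 9.1)): 21.7, 89.6, 9.1, 0.0, 74.2, 125.3, 111.3, 43.4, 84.0, 121.1, 109.2, 8.4, 12.6, 42.0, 21.7, 71.4, 0.0.
Season total = 945.0 DD.
Complete generations = ⌊945.0 / 443⌋ = 2.

2 generations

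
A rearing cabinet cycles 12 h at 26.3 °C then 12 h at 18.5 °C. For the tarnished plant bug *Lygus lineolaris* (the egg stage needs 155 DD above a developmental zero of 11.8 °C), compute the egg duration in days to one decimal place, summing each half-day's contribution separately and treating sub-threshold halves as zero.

Day half: max(0, 26.3 − 11.8) × 0.5 = 14.5 × 0.5 = 7.25 DD.
Night half: max(0, 18.5 − 11.8) × 0.5 = 6.7 × 0.5 = 3.35 DD.
Per 24 h: 10.60 DD/day.
Duration = 155 / 10.60 = 14.623 ≈ 14.6 days.

14.6 days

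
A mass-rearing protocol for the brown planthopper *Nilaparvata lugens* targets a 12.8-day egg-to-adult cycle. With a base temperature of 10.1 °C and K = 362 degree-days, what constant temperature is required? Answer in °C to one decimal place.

Required daily accumulation = 362 / 12.8 = 28.281 DD/day.
T = T_base + 28.281 = 10.1 + 28.281 = 38.381 ≈ 38.4 °C.

38.4 °C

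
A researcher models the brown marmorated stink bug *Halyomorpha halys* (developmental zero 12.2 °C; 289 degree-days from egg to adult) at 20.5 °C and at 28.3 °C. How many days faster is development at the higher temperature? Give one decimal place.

16.9 days

At 20.5 °C: 289 / (20.5 − 12.2) = 289 / 8.3 = 34.819 d.
At 28.3 °C: 289 / (28.3 − 12.2) = 289 / 16.1 = 17.950 d.
Difference = |34.819 − 17.950| = 16.869 ≈ 16.9 days.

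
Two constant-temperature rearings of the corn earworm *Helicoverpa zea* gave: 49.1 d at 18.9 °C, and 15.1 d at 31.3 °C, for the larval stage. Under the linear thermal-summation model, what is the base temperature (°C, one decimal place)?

Linear rate model ⇒ the product D·(T − T_b) is constant across temperatures.
49.1·(18.9 − T_b) = 15.1·(31.3 − T_b)
T_b = (49.1·18.9 − 15.1·31.3) / (49.1 − 15.1) = 455.36 / 34.0 = 13.393 °C ≈ 13.4 °C.

13.4 °C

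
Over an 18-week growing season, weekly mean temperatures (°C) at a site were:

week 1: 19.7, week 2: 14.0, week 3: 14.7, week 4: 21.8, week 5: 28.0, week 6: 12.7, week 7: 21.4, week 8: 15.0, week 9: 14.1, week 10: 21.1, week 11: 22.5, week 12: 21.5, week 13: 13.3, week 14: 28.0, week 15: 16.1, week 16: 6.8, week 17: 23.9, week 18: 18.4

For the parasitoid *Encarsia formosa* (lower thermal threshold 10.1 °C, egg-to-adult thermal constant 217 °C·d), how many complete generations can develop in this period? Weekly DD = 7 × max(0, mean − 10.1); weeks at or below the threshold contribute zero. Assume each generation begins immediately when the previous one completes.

Weekly DD (7 × max(0, T̄ − 10.1)): 67.2, 27.3, 32.2, 81.9, 125.3, 18.2, 79.1, 34.3, 28.0, 77.0, 86.8, 79.8, 22.4, 125.3, 42.0, 0.0, 96.6, 58.1.
Season total = 1081.5 DD.
Complete generations = ⌊1081.5 / 217⌋ = 4.

4 generations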